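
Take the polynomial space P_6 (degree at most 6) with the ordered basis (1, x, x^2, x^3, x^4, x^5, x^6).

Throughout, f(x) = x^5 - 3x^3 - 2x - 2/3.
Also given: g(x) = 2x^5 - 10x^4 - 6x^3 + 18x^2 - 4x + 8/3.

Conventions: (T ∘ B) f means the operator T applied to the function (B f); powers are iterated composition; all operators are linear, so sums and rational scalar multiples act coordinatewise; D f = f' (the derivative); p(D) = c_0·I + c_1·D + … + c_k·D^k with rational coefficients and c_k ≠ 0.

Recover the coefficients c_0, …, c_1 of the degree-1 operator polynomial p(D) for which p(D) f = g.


D^0 f = x^5 - 3x^3 - 2x - 2/3
D^1 f = 5x^4 - 9x^2 - 2
matching coefficients of g against c_0 f + c_1 Df + … from the top degree down determines the c_i
solution: c_0 = 2, c_1 = -2

p(D) = 2·I − 2·D, i.e. c_0 = 2, c_1 = -2


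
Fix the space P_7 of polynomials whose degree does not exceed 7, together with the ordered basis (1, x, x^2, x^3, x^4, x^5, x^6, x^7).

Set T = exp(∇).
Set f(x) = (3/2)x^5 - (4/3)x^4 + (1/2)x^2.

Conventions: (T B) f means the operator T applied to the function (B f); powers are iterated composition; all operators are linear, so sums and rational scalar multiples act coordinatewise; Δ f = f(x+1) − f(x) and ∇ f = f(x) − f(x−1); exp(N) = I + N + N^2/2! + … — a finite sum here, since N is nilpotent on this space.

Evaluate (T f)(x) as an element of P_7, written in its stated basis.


the result is g(x) = (3/2)x^5 + (37/6)x^4 - (16/3)x^3 - (29/2)x^2 + (83/6)x + 5/3

order-1 term: (15/2)x^4 - (61/3)x^3 + 23x^2 - (71/6)x + 7/3
order-2 term: 15x^3 - 53x^2 + (137/2)x - 94/3
order-3 term: 15x^2 - (151/3)x + 91/2
order-4 term: (15/2)x - 49/3
order-5 term: 3/2
the series for exp(∇) f terminates at order 5
exp(∇) f = (3/2)x^5 + (37/6)x^4 - (16/3)x^3 - (29/2)x^2 + (83/6)x + 5/3


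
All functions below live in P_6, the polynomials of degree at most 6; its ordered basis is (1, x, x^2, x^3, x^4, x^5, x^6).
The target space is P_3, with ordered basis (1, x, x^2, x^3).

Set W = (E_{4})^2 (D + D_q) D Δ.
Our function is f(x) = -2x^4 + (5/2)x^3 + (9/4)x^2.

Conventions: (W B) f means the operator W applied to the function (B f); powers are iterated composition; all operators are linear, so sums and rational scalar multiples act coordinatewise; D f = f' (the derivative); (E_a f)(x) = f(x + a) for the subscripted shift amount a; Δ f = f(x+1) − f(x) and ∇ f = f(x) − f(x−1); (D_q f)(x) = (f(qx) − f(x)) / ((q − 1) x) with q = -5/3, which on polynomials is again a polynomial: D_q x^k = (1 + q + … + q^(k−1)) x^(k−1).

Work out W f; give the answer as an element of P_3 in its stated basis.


Δ f = -8x^3 - (9/2)x^2 + 4x + 11/4
D Δ f = -24x^2 - 9x + 4
D (D Δ) f = -48x - 9
D_q (D Δ) f = 16x - 9
(D + D_q) (D Δ) f = -32x - 18
E_{4} (D + D_q) (D Δ) f = -32x - 146
E_{4} E_{4} (D + D_q) (D Δ) f = -32x - 274

the result is g(x) = -32x - 274


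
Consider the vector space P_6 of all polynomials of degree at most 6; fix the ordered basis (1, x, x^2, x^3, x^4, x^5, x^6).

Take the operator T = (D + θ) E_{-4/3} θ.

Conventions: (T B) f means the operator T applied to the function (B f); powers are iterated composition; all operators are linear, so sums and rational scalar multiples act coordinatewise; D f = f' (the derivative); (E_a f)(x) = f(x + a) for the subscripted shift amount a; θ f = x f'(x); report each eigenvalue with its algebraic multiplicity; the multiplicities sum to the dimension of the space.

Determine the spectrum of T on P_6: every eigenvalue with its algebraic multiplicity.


image of 1: 0
image of x: x + 1
image of x^2: 4x^2 - (4/3)x - 16/3
image of x^3: 9x^3 - 15x^2 - 8x + 16
image of x^4: 16x^4 - 48x^3 + (64/3)x^2 + (1280/27)x - 1024/27
image of x^5: 25x^5 - (325/3)x^4 + (400/3)x^3 + (800/27)x^2 - (12800/81)x + 6400/81
image of x^6: 36x^6 - 204x^5 + 400x^4 - (640/3)x^3 - (2560/9)x^2 + (11264/27)x - 4096/27
the matrix is upper triangular; its diagonal is (0, 1, 4, 9, 16, 25, 36)
for a triangular matrix the eigenvalues are the diagonal entries, with algebraic multiplicity their repetition count

λ = 0 (multiplicity 1), λ = 1 (multiplicity 1), λ = 4 (multiplicity 1), λ = 9 (multiplicity 1), λ = 16 (multiplicity 1), λ = 25 (multiplicity 1), λ = 36 (multiplicity 1)


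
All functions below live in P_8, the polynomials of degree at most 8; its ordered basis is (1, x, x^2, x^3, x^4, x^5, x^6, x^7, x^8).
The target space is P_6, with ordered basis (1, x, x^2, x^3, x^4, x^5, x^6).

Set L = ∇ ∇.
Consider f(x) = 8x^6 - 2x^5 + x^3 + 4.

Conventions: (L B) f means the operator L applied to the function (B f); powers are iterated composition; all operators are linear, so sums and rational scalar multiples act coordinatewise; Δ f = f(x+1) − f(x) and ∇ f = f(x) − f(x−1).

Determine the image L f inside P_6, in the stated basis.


g(x) = 240x^4 - 1000x^3 + 1800x^2 - 1574x + 550

∇ f = 48x^5 - 130x^4 + 180x^3 - 137x^2 + 55x - 9
∇ ∇ f = 240x^4 - 1000x^3 + 1800x^2 - 1574x + 550


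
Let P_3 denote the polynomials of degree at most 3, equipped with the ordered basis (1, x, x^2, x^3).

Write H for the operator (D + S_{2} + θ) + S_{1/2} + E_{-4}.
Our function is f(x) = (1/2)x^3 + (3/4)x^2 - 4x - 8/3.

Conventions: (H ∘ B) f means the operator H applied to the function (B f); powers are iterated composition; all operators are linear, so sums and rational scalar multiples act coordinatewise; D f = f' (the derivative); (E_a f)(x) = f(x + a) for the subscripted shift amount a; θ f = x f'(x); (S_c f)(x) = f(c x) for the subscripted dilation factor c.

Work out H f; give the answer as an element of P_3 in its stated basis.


the result is g(x) = (97/16)x^3 + (15/16)x^2 + (3/2)x - 16

D f = (3/2)x^2 + (3/2)x - 4
S_{2} f = 4x^3 + 3x^2 - 8x - 8/3
θ f = (3/2)x^3 + (3/2)x^2 - 4x
(D + S_{2} + θ) f = (11/2)x^3 + 6x^2 - (21/2)x - 20/3
S_{1/2} f = (1/16)x^3 + (3/16)x^2 - 2x - 8/3
E_{-4} f = (1/2)x^3 - (21/4)x^2 + 14x - 20/3
((D + S_{2} + θ) + S_{1/2} + E_{-4}) f = (97/16)x^3 + (15/16)x^2 + (3/2)x - 16


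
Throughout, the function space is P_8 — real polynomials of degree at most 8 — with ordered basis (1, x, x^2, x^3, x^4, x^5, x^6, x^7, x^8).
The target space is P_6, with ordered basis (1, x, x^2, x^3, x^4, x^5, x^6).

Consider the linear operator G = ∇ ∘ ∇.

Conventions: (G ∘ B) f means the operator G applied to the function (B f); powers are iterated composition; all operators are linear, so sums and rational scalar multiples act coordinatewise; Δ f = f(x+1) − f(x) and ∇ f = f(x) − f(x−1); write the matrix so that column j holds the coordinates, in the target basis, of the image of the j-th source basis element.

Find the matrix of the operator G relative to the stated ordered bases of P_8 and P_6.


the matrix is [[0, 0, 2, -6, 14, -30, 62, -126, 254]; [0, 0, 0, 6, -24, 70, -180, 434, -1008]; [0, 0, 0, 0, 12, -60, 210, -630, 1736]; [0, 0, 0, 0, 0, 20, -120, 490, -1680]; [0, 0, 0, 0, 0, 0, 30, -210, 980]; [0, 0, 0, 0, 0, 0, 0, 42, -336]; [0, 0, 0, 0, 0, 0, 0, 0, 56]] (rows listed top to bottom)

image of 1: 0
image of x: 0
image of x^2: 2
image of x^3: 6x - 6
image of x^4: 12x^2 - 24x + 14
image of x^5: 20x^3 - 60x^2 + 70x - 30
image of x^6: 30x^4 - 120x^3 + 210x^2 - 180x + 62
image of x^7: 42x^5 - 210x^4 + 490x^3 - 630x^2 + 434x - 126
image of x^8: 56x^6 - 336x^5 + 980x^4 - 1680x^3 + 1736x^2 - 1008x + 254
each image's coordinates form column j of the matrix


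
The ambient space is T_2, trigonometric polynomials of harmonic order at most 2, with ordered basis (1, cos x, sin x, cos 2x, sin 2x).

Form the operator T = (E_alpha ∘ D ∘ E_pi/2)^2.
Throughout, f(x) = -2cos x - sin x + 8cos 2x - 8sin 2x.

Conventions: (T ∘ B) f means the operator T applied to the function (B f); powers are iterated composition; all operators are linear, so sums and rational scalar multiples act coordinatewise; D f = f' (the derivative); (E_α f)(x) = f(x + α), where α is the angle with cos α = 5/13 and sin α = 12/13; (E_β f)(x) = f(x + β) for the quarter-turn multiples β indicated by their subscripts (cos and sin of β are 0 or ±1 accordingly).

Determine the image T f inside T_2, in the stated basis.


the result is g(x) = (118/169)cos x + (359/169)sin x - (906272/28561)cos 2x - (921568/28561)sin 2x

E_pi/2 f = -cos x + 2sin x - 8cos 2x + 8sin 2x
D E_pi/2 f = 2cos x + sin x + 16cos 2x + 16sin 2x
E_alpha (D ∘ E_pi/2) f = (22/13)cos x - (19/13)sin x + (16/169)cos 2x - (3824/169)sin 2x
E_pi/2 (E_alpha ∘ D ∘ E_pi/2) f = -(19/13)cos x - (22/13)sin x - (16/169)cos 2x + (3824/169)sin 2x
D E_pi/2 (E_alpha ∘ D ∘ E_pi/2) f = -(22/13)cos x + (19/13)sin x + (7648/169)cos 2x + (32/169)sin 2x
E_alpha (D ∘ E_pi/2) (E_alpha ∘ D ∘ E_pi/2) f = (118/169)cos x + (359/169)sin x - (906272/28561)cos 2x - (921568/28561)sin 2x


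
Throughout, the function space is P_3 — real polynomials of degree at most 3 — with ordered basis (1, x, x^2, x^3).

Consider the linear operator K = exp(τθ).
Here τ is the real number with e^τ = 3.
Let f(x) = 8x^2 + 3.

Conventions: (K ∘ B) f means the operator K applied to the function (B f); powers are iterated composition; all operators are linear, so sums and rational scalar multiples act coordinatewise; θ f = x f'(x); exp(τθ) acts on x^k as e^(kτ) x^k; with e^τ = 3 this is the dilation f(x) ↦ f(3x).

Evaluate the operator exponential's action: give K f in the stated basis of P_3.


exp(τθ) x^k = e^(kτ) x^k; with e^τ = 3 this sends x^k to 3^k x^k
x^2 ↦ 9 x^2
applying this coordinatewise to f: exp(τθ) f = 72x^2 + 3

the result is g(x) = 72x^2 + 3


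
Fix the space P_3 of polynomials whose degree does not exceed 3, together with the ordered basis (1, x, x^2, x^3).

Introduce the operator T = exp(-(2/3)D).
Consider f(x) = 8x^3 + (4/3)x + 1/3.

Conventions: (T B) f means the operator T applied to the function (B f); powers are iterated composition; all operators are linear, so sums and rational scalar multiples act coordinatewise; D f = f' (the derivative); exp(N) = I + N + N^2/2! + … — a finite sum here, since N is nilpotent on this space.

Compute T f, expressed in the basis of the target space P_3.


the image equals g(x) = 8x^3 - 16x^2 + 12x - 79/27

order-1 term: -16x^2 - 8/9
order-2 term: (32/3)x
order-3 term: -64/27
the series for exp(-(2/3)D) f terminates at order 3
exp(-(2/3)D) f = 8x^3 - 16x^2 + 12x - 79/27


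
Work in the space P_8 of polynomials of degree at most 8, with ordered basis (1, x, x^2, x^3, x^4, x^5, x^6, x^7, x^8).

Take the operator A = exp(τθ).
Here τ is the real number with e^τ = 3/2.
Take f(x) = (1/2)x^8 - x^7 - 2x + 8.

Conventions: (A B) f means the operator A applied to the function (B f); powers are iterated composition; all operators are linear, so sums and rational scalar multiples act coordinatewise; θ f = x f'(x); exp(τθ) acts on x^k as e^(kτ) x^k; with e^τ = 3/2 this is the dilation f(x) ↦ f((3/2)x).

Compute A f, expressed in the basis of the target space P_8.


g(x) = (6561/512)x^8 - (2187/128)x^7 - 3x + 8

exp(τθ) x^k = e^(kτ) x^k; with e^τ = 3/2 this sends x^k to (3/2)^k x^k
x ↦ 3/2 x
x^7 ↦ 2187/128 x^7
x^8 ↦ 6561/256 x^8
applying this coordinatewise to f: exp(τθ) f = (6561/512)x^8 - (2187/128)x^7 - 3x + 8


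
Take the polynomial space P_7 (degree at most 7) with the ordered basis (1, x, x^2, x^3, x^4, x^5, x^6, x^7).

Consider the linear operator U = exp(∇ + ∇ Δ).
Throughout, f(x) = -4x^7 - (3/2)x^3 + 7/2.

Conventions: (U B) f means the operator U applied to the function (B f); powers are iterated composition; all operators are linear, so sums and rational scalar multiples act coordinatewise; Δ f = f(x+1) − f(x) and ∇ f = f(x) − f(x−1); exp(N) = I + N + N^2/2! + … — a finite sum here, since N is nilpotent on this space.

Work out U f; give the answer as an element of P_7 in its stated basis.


order-1 term: -28x^6 - 84x^5 - 140x^4 - 140x^3 - (177/2)x^2 - (65/2)x - 11/2
order-2 term: -84x^5 - 420x^4 - 980x^3 - 1260x^2 - (1745/2)x - 513/2
order-3 term: -140x^4 - 840x^3 - 2100x^2 - 2520x - 2411/2
order-4 term: -140x^3 - 840x^2 - 1820x - 1400
order-5 term: -84x^2 - 420x - 560
order-6 term: -28x - 84
order-7 term: -4
the series for exp(∇ + ∇ Δ) f terminates at order 7
exp(∇ + ∇ Δ) f = -4x^7 - 28x^6 - 168x^5 - 700x^4 - (4203/2)x^3 - (8745/2)x^2 - 5693x - 3512

g(x) = -4x^7 - 28x^6 - 168x^5 - 700x^4 - (4203/2)x^3 - (8745/2)x^2 - 5693x - 3512


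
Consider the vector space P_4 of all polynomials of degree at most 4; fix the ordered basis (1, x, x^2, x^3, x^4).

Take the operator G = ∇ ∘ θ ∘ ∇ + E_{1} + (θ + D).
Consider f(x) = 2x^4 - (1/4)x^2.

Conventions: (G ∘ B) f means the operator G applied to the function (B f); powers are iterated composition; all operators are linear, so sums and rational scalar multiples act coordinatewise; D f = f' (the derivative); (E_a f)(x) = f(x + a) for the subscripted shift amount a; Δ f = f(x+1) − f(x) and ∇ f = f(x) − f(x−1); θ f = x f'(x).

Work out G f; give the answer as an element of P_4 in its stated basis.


∇ f = 8x^3 - 12x^2 + (15/2)x - 7/4
θ ∇ f = 24x^3 - 24x^2 + (15/2)x
∇ θ ∇ f = 72x^2 - 120x + 111/2
E_{1} f = 2x^4 + 8x^3 + (47/4)x^2 + (15/2)x + 7/4
θ f = 8x^4 - (1/2)x^2
D f = 8x^3 - (1/2)x
(θ + D) f = 8x^4 + 8x^3 - (1/2)x^2 - (1/2)x
(∇ ∘ θ ∘ ∇ + E_{1} + (θ + D)) f = 10x^4 + 16x^3 + (333/4)x^2 - 113x + 229/4

the image equals g(x) = 10x^4 + 16x^3 + (333/4)x^2 - 113x + 229/4


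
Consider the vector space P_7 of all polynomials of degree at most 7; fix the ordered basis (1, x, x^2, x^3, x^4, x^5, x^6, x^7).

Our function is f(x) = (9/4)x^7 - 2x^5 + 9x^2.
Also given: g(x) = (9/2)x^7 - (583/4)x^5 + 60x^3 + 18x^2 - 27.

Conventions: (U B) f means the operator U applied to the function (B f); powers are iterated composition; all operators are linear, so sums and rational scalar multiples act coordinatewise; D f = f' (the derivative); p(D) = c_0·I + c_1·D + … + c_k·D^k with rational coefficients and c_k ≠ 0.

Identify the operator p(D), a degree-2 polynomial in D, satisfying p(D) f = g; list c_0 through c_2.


p(D) = 2·I − (3/2)·D^2, i.e. c_0 = 2, c_1 = 0, c_2 = -3/2

D^0 f = (9/4)x^7 - 2x^5 + 9x^2
D^1 f = (63/4)x^6 - 10x^4 + 18x
D^2 f = (189/2)x^5 - 40x^3 + 18
matching coefficients of g against c_0 f + c_1 Df + … from the top degree down determines the c_i
solution: c_0 = 2, c_1 = 0, c_2 = -3/2


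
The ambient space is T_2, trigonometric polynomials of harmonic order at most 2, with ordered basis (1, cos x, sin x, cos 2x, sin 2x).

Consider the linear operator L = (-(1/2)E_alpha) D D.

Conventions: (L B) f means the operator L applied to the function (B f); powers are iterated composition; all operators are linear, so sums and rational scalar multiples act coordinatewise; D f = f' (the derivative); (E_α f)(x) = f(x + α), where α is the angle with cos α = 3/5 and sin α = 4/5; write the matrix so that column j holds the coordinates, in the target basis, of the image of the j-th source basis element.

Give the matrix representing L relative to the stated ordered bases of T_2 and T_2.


the matrix is [[0, 0, 0, 0, 0]; [0, 3/10, 2/5, 0, 0]; [0, -2/5, 3/10, 0, 0]; [0, 0, 0, -14/25, 48/25]; [0, 0, 0, -48/25, -14/25]] (rows listed top to bottom)

image of 1: 0
image of cos x: (3/10)cos x - (2/5)sin x
image of sin x: (2/5)cos x + (3/10)sin x
image of cos 2x: -(14/25)cos 2x - (48/25)sin 2x
image of sin 2x: (48/25)cos 2x - (14/25)sin 2x
each image's coordinates form column j of the matrix


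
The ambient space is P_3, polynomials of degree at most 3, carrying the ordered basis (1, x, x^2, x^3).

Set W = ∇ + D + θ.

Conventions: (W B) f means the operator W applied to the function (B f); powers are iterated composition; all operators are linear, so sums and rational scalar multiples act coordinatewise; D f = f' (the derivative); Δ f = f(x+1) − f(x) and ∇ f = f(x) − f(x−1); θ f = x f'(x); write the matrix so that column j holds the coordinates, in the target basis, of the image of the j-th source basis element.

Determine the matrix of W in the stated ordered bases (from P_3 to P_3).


image of 1: 0
image of x: x + 2
image of x^2: 2x^2 + 4x - 1
image of x^3: 3x^3 + 6x^2 - 3x + 1
each image's coordinates form column j of the matrix

the matrix is [[0, 2, -1, 1]; [0, 1, 4, -3]; [0, 0, 2, 6]; [0, 0, 0, 3]] (rows listed top to bottom)


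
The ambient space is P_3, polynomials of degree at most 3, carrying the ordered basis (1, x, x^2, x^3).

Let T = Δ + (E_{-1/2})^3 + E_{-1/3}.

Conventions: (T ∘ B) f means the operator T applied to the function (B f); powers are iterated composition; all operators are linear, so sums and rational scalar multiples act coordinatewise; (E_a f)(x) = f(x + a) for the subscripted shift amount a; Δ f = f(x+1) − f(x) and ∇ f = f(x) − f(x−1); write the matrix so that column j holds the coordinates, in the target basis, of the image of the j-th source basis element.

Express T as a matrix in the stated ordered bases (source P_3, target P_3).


image of 1: 2
image of x: 2x - 5/6
image of x^2: 2x^2 - (5/3)x + 121/36
image of x^3: 2x^3 - (5/2)x^2 + (121/12)x - 521/216
each image's coordinates form column j of the matrix

the matrix is [[2, -5/6, 121/36, -521/216]; [0, 2, -5/3, 121/12]; [0, 0, 2, -5/2]; [0, 0, 0, 2]] (rows listed top to bottom)


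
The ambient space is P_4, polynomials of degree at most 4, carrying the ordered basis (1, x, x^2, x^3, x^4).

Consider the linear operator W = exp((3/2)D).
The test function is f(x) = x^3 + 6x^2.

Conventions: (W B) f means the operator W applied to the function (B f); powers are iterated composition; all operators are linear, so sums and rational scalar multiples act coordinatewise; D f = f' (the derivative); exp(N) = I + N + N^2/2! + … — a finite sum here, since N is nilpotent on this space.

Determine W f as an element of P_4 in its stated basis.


order-1 term: (9/2)x^2 + 18x
order-2 term: (27/4)x + 27/2
order-3 term: 27/8
the series for exp((3/2)D) f terminates at order 3
exp((3/2)D) f = x^3 + (21/2)x^2 + (99/4)x + 135/8

g(x) = x^3 + (21/2)x^2 + (99/4)x + 135/8


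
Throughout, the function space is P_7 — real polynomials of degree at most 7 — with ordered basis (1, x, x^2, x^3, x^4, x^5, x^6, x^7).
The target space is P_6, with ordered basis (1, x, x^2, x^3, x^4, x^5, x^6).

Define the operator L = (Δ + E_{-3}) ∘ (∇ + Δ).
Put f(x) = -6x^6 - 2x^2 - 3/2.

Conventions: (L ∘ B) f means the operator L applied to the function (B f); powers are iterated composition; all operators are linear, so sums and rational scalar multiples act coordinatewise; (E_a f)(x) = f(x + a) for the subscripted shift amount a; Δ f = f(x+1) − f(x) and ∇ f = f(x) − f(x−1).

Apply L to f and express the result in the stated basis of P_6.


the result is g(x) = -72x^5 + 720x^4 - 7440x^3 + 20160x^2 - 36800x + 23824

∇ f = -36x^5 + 90x^4 - 120x^3 + 90x^2 - 40x + 8
Δ f = -36x^5 - 90x^4 - 120x^3 - 90x^2 - 40x - 8
(∇ + Δ) f = -72x^5 - 240x^3 - 80x
Δ (∇ + Δ) f = -360x^4 - 720x^3 - 1440x^2 - 1080x - 392
E_{-3} (∇ + Δ) f = -72x^5 + 1080x^4 - 6720x^3 + 21600x^2 - 35720x + 24216
(Δ + E_{-3}) (∇ + Δ) f = -72x^5 + 720x^4 - 7440x^3 + 20160x^2 - 36800x + 23824


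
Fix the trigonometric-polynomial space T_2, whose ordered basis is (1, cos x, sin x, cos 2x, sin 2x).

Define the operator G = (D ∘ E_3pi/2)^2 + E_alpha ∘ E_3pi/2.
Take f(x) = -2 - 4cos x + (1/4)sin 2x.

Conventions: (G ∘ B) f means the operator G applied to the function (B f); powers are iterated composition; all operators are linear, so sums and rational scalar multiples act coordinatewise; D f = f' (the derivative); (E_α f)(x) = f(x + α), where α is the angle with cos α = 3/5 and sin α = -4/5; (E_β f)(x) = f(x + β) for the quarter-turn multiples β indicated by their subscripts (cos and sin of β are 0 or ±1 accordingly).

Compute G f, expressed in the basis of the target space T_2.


g(x) = -2 - (4/5)cos x - (12/5)sin x + (6/25)cos 2x - (93/100)sin 2x

E_3pi/2 f = -2 - 4sin x - (1/4)sin 2x
D E_3pi/2 f = -4cos x - (1/2)cos 2x
E_3pi/2 (D ∘ E_3pi/2) f = -4sin x + (1/2)cos 2x
D E_3pi/2 (D ∘ E_3pi/2) f = -4cos x - sin 2x
E_3pi/2 f = -2 - 4sin x - (1/4)sin 2x
E_alpha E_3pi/2 f = -2 + (16/5)cos x - (12/5)sin x + (6/25)cos 2x + (7/100)sin 2x
((D ∘ E_3pi/2)^2 + E_alpha ∘ E_3pi/2) f = -2 - (4/5)cos x - (12/5)sin x + (6/25)cos 2x - (93/100)sin 2x


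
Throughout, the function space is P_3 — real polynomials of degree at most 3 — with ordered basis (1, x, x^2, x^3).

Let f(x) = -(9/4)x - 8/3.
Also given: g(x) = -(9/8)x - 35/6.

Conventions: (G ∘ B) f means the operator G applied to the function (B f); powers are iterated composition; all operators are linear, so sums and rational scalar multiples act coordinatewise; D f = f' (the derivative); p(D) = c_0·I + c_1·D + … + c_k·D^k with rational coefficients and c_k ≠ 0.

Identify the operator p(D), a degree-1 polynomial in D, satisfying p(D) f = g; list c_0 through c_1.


c_0 = 1/2, c_1 = 2

D^0 f = -(9/4)x - 8/3
D^1 f = -9/4
matching coefficients of g against c_0 f + c_1 Df + … from the top degree down determines the c_i
solution: c_0 = 1/2, c_1 = 2


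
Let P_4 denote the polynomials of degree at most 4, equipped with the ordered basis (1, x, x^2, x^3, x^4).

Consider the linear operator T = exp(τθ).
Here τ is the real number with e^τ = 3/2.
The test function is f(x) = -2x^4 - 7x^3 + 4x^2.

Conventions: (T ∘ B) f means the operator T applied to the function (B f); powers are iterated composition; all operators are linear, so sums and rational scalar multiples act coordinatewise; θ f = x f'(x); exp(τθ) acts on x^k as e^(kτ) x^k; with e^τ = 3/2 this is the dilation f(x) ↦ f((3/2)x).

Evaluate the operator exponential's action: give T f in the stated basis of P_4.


the image equals g(x) = -(81/8)x^4 - (189/8)x^3 + 9x^2

exp(τθ) x^k = e^(kτ) x^k; with e^τ = 3/2 this sends x^k to (3/2)^k x^k
x^2 ↦ 9/4 x^2
x^3 ↦ 27/8 x^3
x^4 ↦ 81/16 x^4
applying this coordinatewise to f: exp(τθ) f = -(81/8)x^4 - (189/8)x^3 + 9x^2


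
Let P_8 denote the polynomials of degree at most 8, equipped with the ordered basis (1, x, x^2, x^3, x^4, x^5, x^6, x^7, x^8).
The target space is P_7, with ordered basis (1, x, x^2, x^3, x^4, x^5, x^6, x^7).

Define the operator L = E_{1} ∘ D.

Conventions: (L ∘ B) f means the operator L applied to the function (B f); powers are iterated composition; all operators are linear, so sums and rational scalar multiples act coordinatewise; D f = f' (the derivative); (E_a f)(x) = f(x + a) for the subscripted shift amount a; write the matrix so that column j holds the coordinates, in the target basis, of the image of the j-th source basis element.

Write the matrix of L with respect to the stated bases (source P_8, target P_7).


image of 1: 0
image of x: 1
image of x^2: 2x + 2
image of x^3: 3x^2 + 6x + 3
image of x^4: 4x^3 + 12x^2 + 12x + 4
image of x^5: 5x^4 + 20x^3 + 30x^2 + 20x + 5
image of x^6: 6x^5 + 30x^4 + 60x^3 + 60x^2 + 30x + 6
image of x^7: 7x^6 + 42x^5 + 105x^4 + 140x^3 + 105x^2 + 42x + 7
image of x^8: 8x^7 + 56x^6 + 168x^5 + 280x^4 + 280x^3 + 168x^2 + 56x + 8
each image's coordinates form column j of the matrix

the matrix is [[0, 1, 2, 3, 4, 5, 6, 7, 8]; [0, 0, 2, 6, 12, 20, 30, 42, 56]; [0, 0, 0, 3, 12, 30, 60, 105, 168]; [0, 0, 0, 0, 4, 20, 60, 140, 280]; [0, 0, 0, 0, 0, 5, 30, 105, 280]; [0, 0, 0, 0, 0, 0, 6, 42, 168]; [0, 0, 0, 0, 0, 0, 0, 7, 56]; [0, 0, 0, 0, 0, 0, 0, 0, 8]] (rows listed top to bottom)


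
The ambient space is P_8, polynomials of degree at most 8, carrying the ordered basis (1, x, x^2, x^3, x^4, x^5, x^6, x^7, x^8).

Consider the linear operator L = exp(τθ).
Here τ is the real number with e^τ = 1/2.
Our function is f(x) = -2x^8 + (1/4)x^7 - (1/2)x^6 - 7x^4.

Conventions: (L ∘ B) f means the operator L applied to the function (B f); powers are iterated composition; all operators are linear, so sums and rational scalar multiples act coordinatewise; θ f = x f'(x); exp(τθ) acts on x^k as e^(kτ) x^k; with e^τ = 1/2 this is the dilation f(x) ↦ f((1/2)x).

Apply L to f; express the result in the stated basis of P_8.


exp(τθ) x^k = e^(kτ) x^k; with e^τ = 1/2 this sends x^k to (1/2)^k x^k
x^4 ↦ 1/16 x^4
x^6 ↦ 1/64 x^6
x^7 ↦ 1/128 x^7
x^8 ↦ 1/256 x^8
applying this coordinatewise to f: exp(τθ) f = -(1/128)x^8 + (1/512)x^7 - (1/128)x^6 - (7/16)x^4

g(x) = -(1/128)x^8 + (1/512)x^7 - (1/128)x^6 - (7/16)x^4


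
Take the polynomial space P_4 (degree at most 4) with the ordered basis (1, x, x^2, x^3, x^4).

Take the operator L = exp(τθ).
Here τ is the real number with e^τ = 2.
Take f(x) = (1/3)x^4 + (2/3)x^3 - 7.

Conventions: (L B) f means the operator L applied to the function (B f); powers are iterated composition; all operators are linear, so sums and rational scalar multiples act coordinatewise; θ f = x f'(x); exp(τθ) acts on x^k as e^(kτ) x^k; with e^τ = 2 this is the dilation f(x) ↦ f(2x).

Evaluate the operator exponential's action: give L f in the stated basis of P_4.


the image equals g(x) = (16/3)x^4 + (16/3)x^3 - 7

exp(τθ) x^k = e^(kτ) x^k; with e^τ = 2 this sends x^k to 2^k x^k
x^3 ↦ 8 x^3
x^4 ↦ 16 x^4
applying this coordinatewise to f: exp(τθ) f = (16/3)x^4 + (16/3)x^3 - 7


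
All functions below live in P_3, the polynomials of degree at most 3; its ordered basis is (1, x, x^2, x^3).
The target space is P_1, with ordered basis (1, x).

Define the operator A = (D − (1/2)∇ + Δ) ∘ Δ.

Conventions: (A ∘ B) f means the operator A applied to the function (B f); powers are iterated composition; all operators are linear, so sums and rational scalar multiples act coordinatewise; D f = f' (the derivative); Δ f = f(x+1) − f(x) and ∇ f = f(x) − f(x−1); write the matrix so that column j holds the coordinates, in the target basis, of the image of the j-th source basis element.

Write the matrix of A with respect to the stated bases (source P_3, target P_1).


the matrix is [[0, 0, 3, 9]; [0, 0, 0, 9]] (rows listed top to bottom)

image of 1: 0
image of x: 0
image of x^2: 3
image of x^3: 9x + 9
each image's coordinates form column j of the matrix


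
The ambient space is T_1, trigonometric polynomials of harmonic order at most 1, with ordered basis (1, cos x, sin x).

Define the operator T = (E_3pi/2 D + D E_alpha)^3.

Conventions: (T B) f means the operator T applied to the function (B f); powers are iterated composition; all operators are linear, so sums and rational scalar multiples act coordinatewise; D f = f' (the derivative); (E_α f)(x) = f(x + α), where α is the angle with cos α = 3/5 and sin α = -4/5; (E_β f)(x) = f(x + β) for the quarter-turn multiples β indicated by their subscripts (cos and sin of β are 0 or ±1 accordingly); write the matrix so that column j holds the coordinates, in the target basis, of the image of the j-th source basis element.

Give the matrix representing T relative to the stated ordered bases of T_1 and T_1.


image of 1: 0
image of cos x: (486/125)cos x - (702/125)sin x
image of sin x: (702/125)cos x + (486/125)sin x
each image's coordinates form column j of the matrix

the matrix is [[0, 0, 0]; [0, 486/125, 702/125]; [0, -702/125, 486/125]] (rows listed top to bottom)


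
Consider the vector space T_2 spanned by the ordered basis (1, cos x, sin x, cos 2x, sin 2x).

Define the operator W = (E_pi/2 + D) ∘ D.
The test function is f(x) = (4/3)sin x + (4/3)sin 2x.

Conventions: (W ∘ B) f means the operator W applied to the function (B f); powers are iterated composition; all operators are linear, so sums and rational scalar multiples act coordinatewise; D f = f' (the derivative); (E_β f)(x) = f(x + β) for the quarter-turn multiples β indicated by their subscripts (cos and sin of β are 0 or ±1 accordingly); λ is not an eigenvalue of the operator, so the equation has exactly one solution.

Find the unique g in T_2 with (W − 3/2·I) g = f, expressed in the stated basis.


the result is g(x) = -(8/21)sin x + (32/411)cos 2x - (88/411)sin 2x

write g with unknown coordinates in the stated basis and equate coefficients in (W − 3/2·I) g = f
solving from the highest basis element down gives g = -(8/21)sin x + (32/411)cos 2x - (88/411)sin 2x
check: W g = (16/21)sin x + (16/137)cos 2x + (416/411)sin 2x
so W g − 3/2·g = (4/3)sin x + (4/3)sin 2x = f ✓


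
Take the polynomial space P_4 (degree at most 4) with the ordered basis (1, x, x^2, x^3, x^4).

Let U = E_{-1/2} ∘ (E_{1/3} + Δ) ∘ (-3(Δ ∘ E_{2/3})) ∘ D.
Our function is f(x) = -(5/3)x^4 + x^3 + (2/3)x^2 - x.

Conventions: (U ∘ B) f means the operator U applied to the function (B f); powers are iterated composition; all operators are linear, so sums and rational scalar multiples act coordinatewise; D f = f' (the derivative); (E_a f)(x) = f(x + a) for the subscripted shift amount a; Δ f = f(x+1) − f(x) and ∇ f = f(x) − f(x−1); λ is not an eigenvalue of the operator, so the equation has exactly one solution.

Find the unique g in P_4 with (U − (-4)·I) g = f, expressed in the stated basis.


the result is g(x) = -(5/12)x^4 + (1/4)x^3 - (43/12)x^2 - (113/8)x - 255/16

write g with unknown coordinates in the stated basis and equate coefficients in (U − (-4)·I) g = f
solving from the highest basis element down gives g = -(5/12)x^4 + (1/4)x^3 - (43/12)x^2 - (113/8)x - 255/16
check: U g = 15x^2 + (111/2)x + 255/4
so U g − (-4)·g = -(5/3)x^4 + x^3 + (2/3)x^2 - x = f ✓


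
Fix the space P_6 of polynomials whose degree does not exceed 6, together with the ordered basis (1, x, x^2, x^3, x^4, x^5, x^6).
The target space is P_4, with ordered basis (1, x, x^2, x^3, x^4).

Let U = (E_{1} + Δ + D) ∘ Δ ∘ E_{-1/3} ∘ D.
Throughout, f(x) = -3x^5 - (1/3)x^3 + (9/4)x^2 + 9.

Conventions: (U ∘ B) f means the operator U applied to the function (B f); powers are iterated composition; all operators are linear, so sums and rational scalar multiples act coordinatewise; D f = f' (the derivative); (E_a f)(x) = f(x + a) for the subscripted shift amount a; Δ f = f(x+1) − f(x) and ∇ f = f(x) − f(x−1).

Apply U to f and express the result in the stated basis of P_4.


the result is g(x) = -60x^3 - 570x^2 - 562x - 4403/18

D f = -15x^4 - x^2 + (9/2)x
E_{-1/3} D f = -15x^4 + 20x^3 - 11x^2 + (133/18)x - 97/54
Δ (E_{-1/3} ∘ D) f = -60x^3 - 30x^2 - 22x + 25/18
E_{1} (Δ ∘ E_{-1/3} ∘ D) f = -60x^3 - 210x^2 - 262x - 1991/18
Δ (Δ ∘ E_{-1/3} ∘ D) f = -180x^2 - 240x - 112
D (Δ ∘ E_{-1/3} ∘ D) f = -180x^2 - 60x - 22
(E_{1} + Δ + D) (Δ ∘ E_{-1/3} ∘ D) f = -60x^3 - 570x^2 - 562x - 4403/18


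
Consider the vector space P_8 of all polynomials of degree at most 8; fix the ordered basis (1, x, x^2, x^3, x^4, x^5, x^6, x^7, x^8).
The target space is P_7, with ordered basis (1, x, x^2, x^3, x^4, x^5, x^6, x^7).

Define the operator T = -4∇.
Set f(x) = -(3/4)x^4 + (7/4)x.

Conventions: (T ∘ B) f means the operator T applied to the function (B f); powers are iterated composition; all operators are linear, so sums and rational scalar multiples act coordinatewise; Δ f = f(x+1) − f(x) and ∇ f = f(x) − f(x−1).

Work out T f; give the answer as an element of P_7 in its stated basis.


∇ f = -3x^3 + (9/2)x^2 - 3x + 5/2
(-4∇) f = 12x^3 - 18x^2 + 12x - 10

the result is g(x) = 12x^3 - 18x^2 + 12x - 10


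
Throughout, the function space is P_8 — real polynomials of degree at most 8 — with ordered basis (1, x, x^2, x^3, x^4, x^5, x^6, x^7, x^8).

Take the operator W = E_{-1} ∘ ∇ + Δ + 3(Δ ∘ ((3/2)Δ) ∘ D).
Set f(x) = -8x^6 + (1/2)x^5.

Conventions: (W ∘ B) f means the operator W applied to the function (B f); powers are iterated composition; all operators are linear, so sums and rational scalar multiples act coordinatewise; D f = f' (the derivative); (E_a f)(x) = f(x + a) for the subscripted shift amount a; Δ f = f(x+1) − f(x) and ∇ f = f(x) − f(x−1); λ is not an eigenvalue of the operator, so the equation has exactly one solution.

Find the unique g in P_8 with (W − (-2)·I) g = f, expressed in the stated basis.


the result is g(x) = -4x^6 + (97/4)x^5 - (725/4)x^4 + (4735/2)x^3 - (38455/4)x^2 + (149931/4)x - 661763/8

write g with unknown coordinates in the stated basis and equate coefficients in (W − (-2)·I) g = f
solving from the highest basis element down gives g = -4x^6 + (97/4)x^5 - (725/4)x^4 + (4735/2)x^3 - (38455/4)x^2 + (149931/4)x - 661763/8
check: W g = -48x^5 + (725/2)x^4 - 4735x^3 + (38455/2)x^2 - (149931/2)x + 661763/4
so W g − (-2)·g = -8x^6 + (1/2)x^5 = f ✓


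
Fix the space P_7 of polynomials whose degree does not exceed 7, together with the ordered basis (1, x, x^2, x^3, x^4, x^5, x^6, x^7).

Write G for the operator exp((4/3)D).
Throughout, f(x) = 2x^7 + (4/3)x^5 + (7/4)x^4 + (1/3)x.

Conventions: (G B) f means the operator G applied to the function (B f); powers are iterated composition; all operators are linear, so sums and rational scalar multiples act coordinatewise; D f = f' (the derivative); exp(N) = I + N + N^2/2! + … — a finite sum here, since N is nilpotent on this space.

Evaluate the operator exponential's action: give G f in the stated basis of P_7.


g(x) = 2x^7 + (56/3)x^6 + 76x^5 + (19069/108)x^4 + (20596/81)x^3 + (6136/27)x^2 + (85043/729)x + 58124/2187

order-1 term: (56/3)x^6 + (80/9)x^4 + (28/3)x^3 + 4/9
order-2 term: (224/3)x^5 + (640/27)x^3 + (56/3)x^2
order-3 term: (4480/27)x^4 + (2560/81)x^2 + (448/27)x
order-4 term: (17920/81)x^3 + (5120/243)x + 448/81
order-5 term: (14336/81)x^2 + 4096/729
order-6 term: (57344/729)x
order-7 term: 32768/2187
the series for exp((4/3)D) f terminates at order 7
exp((4/3)D) f = 2x^7 + (56/3)x^6 + 76x^5 + (19069/108)x^4 + (20596/81)x^3 + (6136/27)x^2 + (85043/729)x + 58124/2187


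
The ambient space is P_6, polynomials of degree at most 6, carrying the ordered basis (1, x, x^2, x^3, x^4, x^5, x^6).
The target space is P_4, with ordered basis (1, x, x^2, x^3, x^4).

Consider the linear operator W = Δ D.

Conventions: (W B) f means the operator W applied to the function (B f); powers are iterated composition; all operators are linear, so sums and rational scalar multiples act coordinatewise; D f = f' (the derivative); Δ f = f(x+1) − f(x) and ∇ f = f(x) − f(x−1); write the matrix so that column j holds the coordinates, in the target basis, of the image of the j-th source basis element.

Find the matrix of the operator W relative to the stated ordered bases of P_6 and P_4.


image of 1: 0
image of x: 0
image of x^2: 2
image of x^3: 6x + 3
image of x^4: 12x^2 + 12x + 4
image of x^5: 20x^3 + 30x^2 + 20x + 5
image of x^6: 30x^4 + 60x^3 + 60x^2 + 30x + 6
each image's coordinates form column j of the matrix

the matrix is [[0, 0, 2, 3, 4, 5, 6]; [0, 0, 0, 6, 12, 20, 30]; [0, 0, 0, 0, 12, 30, 60]; [0, 0, 0, 0, 0, 20, 60]; [0, 0, 0, 0, 0, 0, 30]] (rows listed top to bottom)


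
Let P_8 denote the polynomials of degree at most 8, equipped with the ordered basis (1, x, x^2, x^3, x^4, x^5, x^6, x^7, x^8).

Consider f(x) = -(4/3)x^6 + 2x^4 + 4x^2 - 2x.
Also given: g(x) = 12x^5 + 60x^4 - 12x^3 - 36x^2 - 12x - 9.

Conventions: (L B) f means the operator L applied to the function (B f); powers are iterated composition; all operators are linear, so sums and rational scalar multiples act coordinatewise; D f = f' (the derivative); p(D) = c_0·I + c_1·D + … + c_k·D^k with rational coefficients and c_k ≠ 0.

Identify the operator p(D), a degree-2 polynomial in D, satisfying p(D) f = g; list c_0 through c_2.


D^0 f = -(4/3)x^6 + 2x^4 + 4x^2 - 2x
D^1 f = -8x^5 + 8x^3 + 8x - 2
D^2 f = -40x^4 + 24x^2 + 8
matching coefficients of g against c_0 f + c_1 Df + … from the top degree down determines the c_i
solution: c_0 = 0, c_1 = -3/2, c_2 = -3/2

c_0 = 0, c_1 = -3/2, c_2 = -3/2


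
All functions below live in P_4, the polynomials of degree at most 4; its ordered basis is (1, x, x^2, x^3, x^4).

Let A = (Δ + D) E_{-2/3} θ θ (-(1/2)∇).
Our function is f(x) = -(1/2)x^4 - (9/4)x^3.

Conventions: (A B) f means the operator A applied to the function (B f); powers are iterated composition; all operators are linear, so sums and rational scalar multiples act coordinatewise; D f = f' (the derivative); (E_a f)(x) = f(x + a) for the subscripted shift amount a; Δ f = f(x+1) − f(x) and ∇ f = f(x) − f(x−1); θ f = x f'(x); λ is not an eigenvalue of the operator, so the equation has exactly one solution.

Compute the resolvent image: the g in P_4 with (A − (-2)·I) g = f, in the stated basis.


the image equals g(x) = -(1/4)x^4 - (9/8)x^3 - (27/2)x^2 + (15/4)x - 207/16

write g with unknown coordinates in the stated basis and equate coefficients in (A − (-2)·I) g = f
solving from the highest basis element down gives g = -(1/4)x^4 - (9/8)x^3 - (27/2)x^2 + (15/4)x - 207/16
check: A g = 27x^2 - (15/2)x + 207/8
so A g − (-2)·g = -(1/2)x^4 - (9/4)x^3 = f ✓


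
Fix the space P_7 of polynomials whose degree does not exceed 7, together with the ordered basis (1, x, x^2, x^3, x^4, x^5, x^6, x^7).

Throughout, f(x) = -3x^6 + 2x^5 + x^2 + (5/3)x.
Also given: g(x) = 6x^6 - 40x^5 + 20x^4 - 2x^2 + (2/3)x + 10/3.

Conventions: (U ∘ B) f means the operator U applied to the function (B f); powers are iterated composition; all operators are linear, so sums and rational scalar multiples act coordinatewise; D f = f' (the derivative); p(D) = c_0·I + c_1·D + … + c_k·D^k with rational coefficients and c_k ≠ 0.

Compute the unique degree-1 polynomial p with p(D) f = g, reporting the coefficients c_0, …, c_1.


D^0 f = -3x^6 + 2x^5 + x^2 + (5/3)x
D^1 f = -18x^5 + 10x^4 + 2x + 5/3
matching coefficients of g against c_0 f + c_1 Df + … from the top degree down determines the c_i
solution: c_0 = -2, c_1 = 2

c_0 = -2, c_1 = 2


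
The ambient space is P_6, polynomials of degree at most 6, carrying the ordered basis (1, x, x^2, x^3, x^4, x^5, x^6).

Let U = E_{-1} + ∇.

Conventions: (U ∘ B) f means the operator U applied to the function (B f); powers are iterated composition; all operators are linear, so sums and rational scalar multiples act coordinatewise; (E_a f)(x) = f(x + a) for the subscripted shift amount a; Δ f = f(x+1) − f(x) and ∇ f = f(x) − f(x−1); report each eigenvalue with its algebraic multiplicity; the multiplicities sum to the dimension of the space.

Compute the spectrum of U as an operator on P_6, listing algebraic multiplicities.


image of 1: 1
image of x: x
image of x^2: x^2
image of x^3: x^3
image of x^4: x^4
image of x^5: x^5
image of x^6: x^6
the matrix is upper triangular; its diagonal is (1, 1, 1, 1, 1, 1, 1)
for a triangular matrix the eigenvalues are the diagonal entries, with algebraic multiplicity their repetition count

λ = 1 (multiplicity 7)


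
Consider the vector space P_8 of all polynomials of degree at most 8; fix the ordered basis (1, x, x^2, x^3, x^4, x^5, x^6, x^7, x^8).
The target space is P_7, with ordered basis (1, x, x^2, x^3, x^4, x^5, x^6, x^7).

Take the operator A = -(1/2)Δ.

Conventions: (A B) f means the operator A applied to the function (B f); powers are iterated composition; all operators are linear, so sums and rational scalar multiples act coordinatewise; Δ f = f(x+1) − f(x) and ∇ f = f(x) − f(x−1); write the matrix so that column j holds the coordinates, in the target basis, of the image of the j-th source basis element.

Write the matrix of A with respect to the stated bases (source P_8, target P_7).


image of 1: 0
image of x: -1/2
image of x^2: -x - 1/2
image of x^3: -(3/2)x^2 - (3/2)x - 1/2
image of x^4: -2x^3 - 3x^2 - 2x - 1/2
image of x^5: -(5/2)x^4 - 5x^3 - 5x^2 - (5/2)x - 1/2
image of x^6: -3x^5 - (15/2)x^4 - 10x^3 - (15/2)x^2 - 3x - 1/2
image of x^7: -(7/2)x^6 - (21/2)x^5 - (35/2)x^4 - (35/2)x^3 - (21/2)x^2 - (7/2)x - 1/2
image of x^8: -4x^7 - 14x^6 - 28x^5 - 35x^4 - 28x^3 - 14x^2 - 4x - 1/2
each image's coordinates form column j of the matrix

the matrix is [[0, -1/2, -1/2, -1/2, -1/2, -1/2, -1/2, -1/2, -1/2]; [0, 0, -1, -3/2, -2, -5/2, -3, -7/2, -4]; [0, 0, 0, -3/2, -3, -5, -15/2, -21/2, -14]; [0, 0, 0, 0, -2, -5, -10, -35/2, -28]; [0, 0, 0, 0, 0, -5/2, -15/2, -35/2, -35]; [0, 0, 0, 0, 0, 0, -3, -21/2, -28]; [0, 0, 0, 0, 0, 0, 0, -7/2, -14]; [0, 0, 0, 0, 0, 0, 0, 0, -4]] (rows listed top to bottom)
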